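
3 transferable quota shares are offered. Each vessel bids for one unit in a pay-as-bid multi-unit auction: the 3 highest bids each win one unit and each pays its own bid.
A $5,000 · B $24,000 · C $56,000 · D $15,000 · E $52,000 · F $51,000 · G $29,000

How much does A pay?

A pays $0

Sorting: 56,000 (C), 52,000 (E), 51,000 (F), 29,000 (G), 24,000 (B), …
The 3 highest are C, E, F.
A does not win → $0.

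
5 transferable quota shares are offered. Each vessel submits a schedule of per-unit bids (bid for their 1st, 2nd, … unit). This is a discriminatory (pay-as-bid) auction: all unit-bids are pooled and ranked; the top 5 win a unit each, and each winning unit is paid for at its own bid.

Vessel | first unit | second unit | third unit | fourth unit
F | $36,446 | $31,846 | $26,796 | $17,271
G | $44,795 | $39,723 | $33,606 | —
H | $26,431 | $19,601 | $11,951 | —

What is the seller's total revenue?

Total revenue: $186,416

All unit-bids, highest first — top 5: 44,795 (G-1), 39,723 (G-2), 36,446 (F-1), 33,606 (G-3), 31,846 (F-2)
Next rejected bid: $26,796 (not a price — pay-as-bid).
Each winning unit pays its own bid.
Revenue = 44,795 + 39,723 + 36,446 + 33,606 + 31,846 = $186,416.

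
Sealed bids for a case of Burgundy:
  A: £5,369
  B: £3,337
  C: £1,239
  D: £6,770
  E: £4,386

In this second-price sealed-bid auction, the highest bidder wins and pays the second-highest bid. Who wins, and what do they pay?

Bids ranked: 6,770 (D) > 5,369 (A) > 4,386 (E) > 3,337 (B) > 1,239 (C)
D wins with the highest bid; price is set by the runner-up at £5,369.

D pays £5,369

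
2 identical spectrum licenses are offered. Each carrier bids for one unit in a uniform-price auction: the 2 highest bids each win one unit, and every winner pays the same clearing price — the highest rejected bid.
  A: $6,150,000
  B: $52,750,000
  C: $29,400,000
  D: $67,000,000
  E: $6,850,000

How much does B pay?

B pays $29,400,000

Bids ranked high→low: 67,000,000 (D), 52,750,000 (B), 29,400,000 (C), 6,850,000 (E), …
Top 2: D, B.
Clearing price = highest rejected bid = $29,400,000.
B wins → pays $29,400,000.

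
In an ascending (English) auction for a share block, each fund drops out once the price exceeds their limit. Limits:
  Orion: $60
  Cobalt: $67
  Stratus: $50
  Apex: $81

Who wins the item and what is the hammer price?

Apex wins at $67

Limits ranked: 81 (Apex) > 67 (Cobalt) > 60 (Orion) > 50 (Stratus)
Cobalt is the last rival to drop out, at $67; Apex remains and wins at that price.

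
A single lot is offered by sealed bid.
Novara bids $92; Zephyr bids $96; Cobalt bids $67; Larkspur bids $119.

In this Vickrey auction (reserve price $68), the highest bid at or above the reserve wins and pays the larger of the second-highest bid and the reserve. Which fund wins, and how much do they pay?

Bids ranked: 119 (Larkspur) > 96 (Zephyr) > 92 (Novara) > 67 (Cobalt)
Highest eligible bid: Larkspur at $119.
max(second-highest $96, reserve $68) = $96; the reserve does not bind.

Larkspur pays $96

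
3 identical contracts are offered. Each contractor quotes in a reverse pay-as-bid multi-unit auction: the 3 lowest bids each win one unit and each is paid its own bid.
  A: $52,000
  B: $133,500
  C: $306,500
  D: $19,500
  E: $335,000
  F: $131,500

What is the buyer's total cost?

Sorting: 19,500 (D), 52,000 (A), 131,500 (F), 133,500 (B), 306,500 (C), …
Winners (3 units): D, A, F.
Total cost = 19,500 + 52,000 + 131,500 = $203,000.

Total cost: $203,000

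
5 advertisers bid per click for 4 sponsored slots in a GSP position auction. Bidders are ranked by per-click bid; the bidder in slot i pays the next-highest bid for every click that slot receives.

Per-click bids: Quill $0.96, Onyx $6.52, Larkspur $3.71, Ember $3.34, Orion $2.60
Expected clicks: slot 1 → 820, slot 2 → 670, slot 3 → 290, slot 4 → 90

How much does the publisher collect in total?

Total revenue: $6120.40

Sorting advertisers: $6.52 (Onyx) > $3.71 (Larkspur) > $3.34 (Ember) > $2.60 (Orion) > $0.96 (Quill)
Slot 1: Onyx pays $3.71 × 820 = $3042.20
Slot 2: Larkspur pays $3.34 × 670 = $2237.80
Slot 3: Ember pays $2.60 × 290 = $754.00
Slot 4: Orion pays $0.96 × 90 = $86.40
Total = $6120.40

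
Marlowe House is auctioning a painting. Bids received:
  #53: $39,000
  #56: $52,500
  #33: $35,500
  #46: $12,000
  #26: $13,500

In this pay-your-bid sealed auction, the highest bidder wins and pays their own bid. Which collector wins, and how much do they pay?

#56 pays $52,500

Pay-your-bid sealed auction: the highest bidder wins and pays their own bid.
Sorting bids: 52,500 (#56) > 39,000 (#53) > 35,500 (#33) > 13,500 (#26) > 12,000 (#46)
First-price: #56 pays what they bid, $52,500.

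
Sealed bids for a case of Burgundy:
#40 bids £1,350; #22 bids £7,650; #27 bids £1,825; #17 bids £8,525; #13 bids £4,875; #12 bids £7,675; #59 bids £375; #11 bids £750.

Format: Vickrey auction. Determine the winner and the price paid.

#17 pays £7,675

Bids in order: 8,525 (#17) > 7,675 (#12) > 7,650 (#22) > 4,875 (#13) > 1,825 (#27) > 1,350 (#40) > …
#17 wins with the highest bid; price is set by the runner-up at £7,675.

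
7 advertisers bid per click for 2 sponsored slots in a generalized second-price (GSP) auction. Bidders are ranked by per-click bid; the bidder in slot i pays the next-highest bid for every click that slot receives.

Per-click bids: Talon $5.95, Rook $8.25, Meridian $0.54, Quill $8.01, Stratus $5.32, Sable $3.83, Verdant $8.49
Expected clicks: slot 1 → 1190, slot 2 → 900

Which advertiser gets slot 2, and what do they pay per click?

Sorting advertisers: $8.49 (Verdant) > $8.25 (Rook) > $8.01 (Quill) > …
Slot 2 goes to the second-ranked bidder, Rook, who pays the next bid down: $8.01/click.

Rook; $8.01 per click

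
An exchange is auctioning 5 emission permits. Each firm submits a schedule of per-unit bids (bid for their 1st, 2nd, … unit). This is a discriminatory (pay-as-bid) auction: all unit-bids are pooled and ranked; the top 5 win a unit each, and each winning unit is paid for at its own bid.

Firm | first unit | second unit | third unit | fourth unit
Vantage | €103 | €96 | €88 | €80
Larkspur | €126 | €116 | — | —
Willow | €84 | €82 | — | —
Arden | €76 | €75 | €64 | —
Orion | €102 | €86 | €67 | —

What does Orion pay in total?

Orion pays €102

Merging the schedules and taking the best 5: 126 (Larkspur-1), 116 (Larkspur-2), 103 (Vantage-1), 102 (Orion-1), 96 (Vantage-2)
Next rejected bid: €88 (not a price — pay-as-bid).
Orion's winning unit-bids: 102 = €102.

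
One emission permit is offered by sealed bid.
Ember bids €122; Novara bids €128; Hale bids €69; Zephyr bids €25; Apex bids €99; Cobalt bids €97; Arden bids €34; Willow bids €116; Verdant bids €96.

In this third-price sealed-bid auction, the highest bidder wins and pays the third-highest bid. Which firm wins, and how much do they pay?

Bids in order: 128 (Novara) > 122 (Ember) > 116 (Willow) > 99 (Apex) > 97 (Cobalt) > 96 (Verdant) > …
Novara is highest; pays the third-highest bid, €116.

Novara pays €116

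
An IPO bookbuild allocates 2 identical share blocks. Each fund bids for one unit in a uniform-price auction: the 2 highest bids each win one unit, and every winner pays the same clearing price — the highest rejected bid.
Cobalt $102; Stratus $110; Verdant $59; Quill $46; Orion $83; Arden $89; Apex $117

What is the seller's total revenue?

Total revenue: $204

Bids ranked high→low: 117 (Apex), 110 (Stratus), 102 (Cobalt), 89 (Arden), …
The 2 highest are Apex, Stratus.
Clearing price = highest rejected bid = $102.
Total revenue = 2 × $102 = $204.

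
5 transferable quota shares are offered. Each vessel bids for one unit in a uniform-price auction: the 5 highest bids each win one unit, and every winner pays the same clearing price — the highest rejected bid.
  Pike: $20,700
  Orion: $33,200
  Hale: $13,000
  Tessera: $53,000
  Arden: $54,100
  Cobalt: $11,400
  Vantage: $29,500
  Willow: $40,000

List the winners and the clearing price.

Bids ranked high→low: 54,100 (Arden), 53,000 (Tessera), 40,000 (Willow), 33,200 (Orion), 29,500 (Vantage), 20,700 (Pike), 13,000 (Hale), …
The 5 highest are Arden, Tessera, Willow, Orion, Vantage.
Clearing price = highest rejected bid = $20,700.

Arden, Tessera, Willow, Orion, Vantage; each pays $20,700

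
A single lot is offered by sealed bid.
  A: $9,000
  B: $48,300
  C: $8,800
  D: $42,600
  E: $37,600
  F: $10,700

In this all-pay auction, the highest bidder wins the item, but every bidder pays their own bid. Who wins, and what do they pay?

B pays $48,300

Bids in order: 48,300 (B) > 42,600 (D) > 37,600 (E) > 10,700 (F) > 9,000 (A) > 8,800 (C)
B wins with the top bid; all bids are sunk regardless.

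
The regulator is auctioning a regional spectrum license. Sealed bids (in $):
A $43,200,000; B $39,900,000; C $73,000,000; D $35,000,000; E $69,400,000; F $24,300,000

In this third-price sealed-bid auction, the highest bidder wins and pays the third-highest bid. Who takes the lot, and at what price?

C pays $43,200,000

Bids ranked: 73,000,000 (C) > 69,400,000 (E) > 43,200,000 (A) > 39,900,000 (B) > 35,000,000 (D) > 24,300,000 (F)
C is highest; pays the third-highest bid, $43,200,000.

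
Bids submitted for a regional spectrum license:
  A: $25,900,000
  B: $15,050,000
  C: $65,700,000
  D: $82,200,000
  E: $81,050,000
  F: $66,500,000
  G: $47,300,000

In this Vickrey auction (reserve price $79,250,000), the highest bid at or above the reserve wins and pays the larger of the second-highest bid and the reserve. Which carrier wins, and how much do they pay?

D pays $81,050,000

Bids in order: 82,200,000 (D) > 81,050,000 (E) > 66,500,000 (F) > 65,700,000 (C) > 47,300,000 (G) > 25,900,000 (A) > …
Highest eligible bid: D at $82,200,000.
Second-highest bid $81,050,000 exceeds the reserve $79,250,000 → payment $81,050,000.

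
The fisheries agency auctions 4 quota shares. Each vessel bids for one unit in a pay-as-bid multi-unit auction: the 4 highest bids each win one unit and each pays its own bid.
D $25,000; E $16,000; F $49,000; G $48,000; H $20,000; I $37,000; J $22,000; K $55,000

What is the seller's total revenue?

Total revenue: $189,000

Ordering the bids: 55,000 (K), 49,000 (F), 48,000 (G), 37,000 (I), 25,000 (D), 22,000 (J), …
Top 4: K, F, G, I.
Total revenue = 55,000 + 49,000 + 48,000 + 37,000 = $189,000.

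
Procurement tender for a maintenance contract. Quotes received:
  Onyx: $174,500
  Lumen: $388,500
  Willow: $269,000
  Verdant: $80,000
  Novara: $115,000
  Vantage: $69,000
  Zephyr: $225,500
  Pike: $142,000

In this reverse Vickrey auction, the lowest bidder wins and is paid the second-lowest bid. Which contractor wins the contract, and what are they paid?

Vantage is paid $80,000

Sorting bids: 69,000 (Vantage) < 80,000 (Verdant) < 115,000 (Novara) < 142,000 (Pike) < 174,500 (Onyx) < 225,500 (Zephyr) < …
Second-price: Vantage is paid Verdant's bid of $80,000.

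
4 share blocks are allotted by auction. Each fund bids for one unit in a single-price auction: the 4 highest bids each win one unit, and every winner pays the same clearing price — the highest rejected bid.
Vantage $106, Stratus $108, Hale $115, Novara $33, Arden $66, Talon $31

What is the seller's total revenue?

Total revenue: $132

Ordering the bids: 115 (Hale), 108 (Stratus), 106 (Vantage), 66 (Arden), 33 (Novara), 31 (Talon)
Top 4: Hale, Stratus, Vantage, Arden.
Highest unsuccessful bid: $33 → clearing price.
Total revenue = 4 × $33 = $132.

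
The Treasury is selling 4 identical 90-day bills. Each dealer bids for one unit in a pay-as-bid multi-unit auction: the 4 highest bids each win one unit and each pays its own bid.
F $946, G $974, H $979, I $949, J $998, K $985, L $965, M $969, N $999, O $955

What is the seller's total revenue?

Sorting: 999 (N), 998 (J), 985 (K), 979 (H), 974 (G), 969 (M), …
Winners (4 units): N, J, K, H.
Total revenue = 999 + 998 + 985 + 979 = $3,961.

Total revenue: $3,961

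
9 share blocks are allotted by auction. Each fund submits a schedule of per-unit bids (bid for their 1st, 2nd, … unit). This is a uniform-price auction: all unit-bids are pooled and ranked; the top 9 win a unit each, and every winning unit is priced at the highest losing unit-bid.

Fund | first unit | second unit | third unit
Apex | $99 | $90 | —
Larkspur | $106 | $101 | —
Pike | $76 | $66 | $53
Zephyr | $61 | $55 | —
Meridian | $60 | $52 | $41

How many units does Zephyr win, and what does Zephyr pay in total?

All unit-bids, highest first — top 9: 106 (Larkspur-1), 101 (Larkspur-2), 99 (Apex-1), 90 (Apex-2), 76 (Pike-1), 66 (Pike-2), 61 (Zephyr-1), 60 (Meridian-1), 55 (Zephyr-2)
First bid not allocated: $53.
Zephyr wins 2 unit(s) at $53 each.

Zephyr: 2 units, pays $106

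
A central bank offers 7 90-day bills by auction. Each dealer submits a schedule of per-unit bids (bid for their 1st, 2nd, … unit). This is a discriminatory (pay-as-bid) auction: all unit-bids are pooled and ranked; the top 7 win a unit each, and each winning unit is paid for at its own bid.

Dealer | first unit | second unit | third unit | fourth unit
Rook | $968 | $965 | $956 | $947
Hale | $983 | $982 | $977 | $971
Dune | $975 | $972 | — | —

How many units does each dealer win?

Dune 2, Hale 4, Rook 1

Merging the schedules and taking the best 7: 983 (Hale-1), 982 (Hale-2), 977 (Hale-3), 975 (Dune-1), 972 (Dune-2), 971 (Hale-4), 968 (Rook-1)
Next rejected bid: $965 (not a price — pay-as-bid).
Allocation: Dune 2, Hale 4, Rook 1.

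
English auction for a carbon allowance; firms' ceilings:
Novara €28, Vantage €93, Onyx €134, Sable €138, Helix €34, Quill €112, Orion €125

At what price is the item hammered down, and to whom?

Sable wins at €134

Sorting limits: 138 (Sable) > 134 (Onyx) > 125 (Orion) > 112 (Quill) > 93 (Vantage) > 34 (Helix) > …
Onyx is the last rival to drop out, at €134; Sable remains and wins at that price.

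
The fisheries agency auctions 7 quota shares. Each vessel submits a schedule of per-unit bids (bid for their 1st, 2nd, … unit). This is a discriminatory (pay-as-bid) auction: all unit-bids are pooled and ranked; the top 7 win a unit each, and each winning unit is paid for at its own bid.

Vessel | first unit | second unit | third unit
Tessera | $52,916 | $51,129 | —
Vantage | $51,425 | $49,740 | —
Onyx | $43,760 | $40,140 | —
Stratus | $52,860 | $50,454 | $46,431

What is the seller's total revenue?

Merging the schedules and taking the best 7: 52,916 (Tessera-1), 52,860 (Stratus-1), 51,425 (Vantage-1), 51,129 (Tessera-2), 50,454 (Stratus-2), 49,740 (Vantage-2), 46,431 (Stratus-3)
Next rejected bid: $43,760 (not a price — pay-as-bid).
Each winning unit pays its own bid.
Revenue = 52,916 + 52,860 + 51,425 + 51,129 + 50,454 + 49,740 + 46,431 = $354,955.

Total revenue: $354,955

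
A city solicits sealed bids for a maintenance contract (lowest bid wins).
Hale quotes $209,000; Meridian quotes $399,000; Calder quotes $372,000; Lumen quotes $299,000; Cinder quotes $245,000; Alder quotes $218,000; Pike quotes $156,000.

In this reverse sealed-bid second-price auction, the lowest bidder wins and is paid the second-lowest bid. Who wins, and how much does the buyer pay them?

Bids in order: 156,000 (Pike) < 209,000 (Hale) < 218,000 (Alder) < 245,000 (Cinder) < 299,000 (Lumen) < 372,000 (Calder) < …
Pike wins with the lowest bid; price is set by the runner-up at $209,000.

Pike is paid $209,000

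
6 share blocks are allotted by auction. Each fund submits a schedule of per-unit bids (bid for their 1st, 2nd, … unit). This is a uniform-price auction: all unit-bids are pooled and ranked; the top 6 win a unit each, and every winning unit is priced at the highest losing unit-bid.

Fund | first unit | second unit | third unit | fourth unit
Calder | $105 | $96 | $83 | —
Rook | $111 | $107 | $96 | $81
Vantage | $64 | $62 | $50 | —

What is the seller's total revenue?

Total revenue: $486

All unit-bids, highest first — top 6: 111 (Rook-1), 107 (Rook-2), 105 (Calder-1), 96 (Calder-2), 96 (Rook-3), 83 (Calder-3)
First bid not allocated: $81.
Allocation: Calder 3, Rook 3. Every unit priced at $81.
Revenue = 6 × 81 = $486.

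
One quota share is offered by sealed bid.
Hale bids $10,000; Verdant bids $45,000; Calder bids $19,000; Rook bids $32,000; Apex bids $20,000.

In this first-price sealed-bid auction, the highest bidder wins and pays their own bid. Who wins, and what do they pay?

First-price sealed-bid auction: the highest bidder wins and pays their own bid.
Bids in order: 45,000 (Verdant) > 32,000 (Rook) > 20,000 (Apex) > 19,000 (Calder) > 10,000 (Hale)
Verdant has the highest bid and pays exactly that: $45,000.

Verdant pays $45,000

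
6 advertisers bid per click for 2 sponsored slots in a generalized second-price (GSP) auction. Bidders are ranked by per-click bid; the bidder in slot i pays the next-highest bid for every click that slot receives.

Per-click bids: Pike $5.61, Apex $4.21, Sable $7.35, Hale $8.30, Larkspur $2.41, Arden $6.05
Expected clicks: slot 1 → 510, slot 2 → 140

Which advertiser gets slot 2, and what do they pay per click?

Ranked by bid: $8.30 (Hale) > $7.35 (Sable) > $6.05 (Arden) > …
Slot 2 goes to the second-ranked bidder, Sable, who pays the next bid down: $6.05/click.

Sable; $6.05 per click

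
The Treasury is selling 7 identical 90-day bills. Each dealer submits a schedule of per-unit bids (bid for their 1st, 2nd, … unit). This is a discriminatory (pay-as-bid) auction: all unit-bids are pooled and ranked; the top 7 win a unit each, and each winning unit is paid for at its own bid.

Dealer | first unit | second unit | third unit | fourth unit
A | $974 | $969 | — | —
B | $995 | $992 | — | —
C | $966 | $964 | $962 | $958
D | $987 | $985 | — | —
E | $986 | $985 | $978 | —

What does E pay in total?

E pays $2,949

Merging the schedules and taking the best 7: 995 (B-1), 992 (B-2), 987 (D-1), 986 (E-1), 985 (D-2), 985 (E-2), 978 (E-3)
Next rejected bid: $974 (not a price — pay-as-bid).
E's winning unit-bids: 986 + 985 + 978 = $2,949.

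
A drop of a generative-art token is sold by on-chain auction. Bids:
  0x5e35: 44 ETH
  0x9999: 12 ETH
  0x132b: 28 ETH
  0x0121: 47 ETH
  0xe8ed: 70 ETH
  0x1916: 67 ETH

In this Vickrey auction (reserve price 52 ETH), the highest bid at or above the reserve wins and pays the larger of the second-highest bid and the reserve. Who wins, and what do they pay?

Bids ranked: 70 (0xe8ed) > 67 (0x1916) > 47 (0x0121) > 44 (0x5e35) > 28 (0x132b) > 12 (0x9999)
Highest eligible bid: 0xe8ed at 70 ETH.
max(second-highest 67 ETH, reserve 52 ETH) = 67 ETH; the reserve does not bind.

0xe8ed pays 67 ETH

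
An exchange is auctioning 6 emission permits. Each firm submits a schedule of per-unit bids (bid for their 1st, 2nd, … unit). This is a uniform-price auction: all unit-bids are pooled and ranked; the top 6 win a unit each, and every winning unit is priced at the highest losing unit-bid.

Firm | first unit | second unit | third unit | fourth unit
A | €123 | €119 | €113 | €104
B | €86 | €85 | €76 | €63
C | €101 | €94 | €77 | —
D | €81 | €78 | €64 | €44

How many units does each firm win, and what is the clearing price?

Merging the schedules and taking the best 6: 123 (A-1), 119 (A-2), 113 (A-3), 104 (A-4), 101 (C-1), 94 (C-2)
First bid not allocated: €86.
Allocation: A 4, C 2.

A 4, C 2; clearing price €86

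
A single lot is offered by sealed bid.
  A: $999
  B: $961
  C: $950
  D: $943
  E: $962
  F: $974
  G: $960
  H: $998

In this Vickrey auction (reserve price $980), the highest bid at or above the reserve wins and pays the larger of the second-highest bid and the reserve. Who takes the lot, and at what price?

Rule: the highest bid at or above the reserve wins and pays the larger of the second-highest bid and the reserve.
Sorting bids: 999 (A) > 998 (H) > 974 (F) > 962 (E) > 961 (B) > 960 (G) > …
A has the top bid at or above the reserve ($999).
max(second-highest $998, reserve $980) = $998; the reserve does not bind.

A pays $998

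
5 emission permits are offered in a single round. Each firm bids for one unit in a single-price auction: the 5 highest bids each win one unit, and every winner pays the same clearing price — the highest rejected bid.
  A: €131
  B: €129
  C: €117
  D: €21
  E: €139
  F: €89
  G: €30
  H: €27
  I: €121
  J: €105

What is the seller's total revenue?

Sorting: 139 (E), 131 (A), 129 (B), 121 (I), 117 (C), 105 (J), 89 (F), …
Top 5: E, A, B, I, C.
Clearing price = highest rejected bid = €105.
Total revenue = 5 × €105 = €525.

Total revenue: €525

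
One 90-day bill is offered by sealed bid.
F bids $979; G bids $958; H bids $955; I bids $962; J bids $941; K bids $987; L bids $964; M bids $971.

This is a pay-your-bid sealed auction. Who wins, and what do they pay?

K pays $987

Bids ranked: 987 (K) > 979 (F) > 971 (M) > 964 (L) > 962 (I) > 958 (G) > …
K has the highest bid and pays exactly that: $987.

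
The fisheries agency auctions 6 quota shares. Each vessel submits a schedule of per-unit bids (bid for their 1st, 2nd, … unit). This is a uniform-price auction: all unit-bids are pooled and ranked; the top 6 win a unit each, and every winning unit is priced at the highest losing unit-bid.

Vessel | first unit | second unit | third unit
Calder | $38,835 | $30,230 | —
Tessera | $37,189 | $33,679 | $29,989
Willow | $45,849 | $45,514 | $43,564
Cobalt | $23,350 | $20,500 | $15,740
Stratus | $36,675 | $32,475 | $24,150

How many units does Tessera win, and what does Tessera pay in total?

Tessera: 1 unit, pays $33,679

Merging the schedules and taking the best 6: 45,849 (Willow-1), 45,514 (Willow-2), 43,564 (Willow-3), 38,835 (Calder-1), 37,189 (Tessera-1), 36,675 (Stratus-1)
The (k+1)-th unit-bid is $33,679.
Tessera wins 1 unit(s) at $33,679 each.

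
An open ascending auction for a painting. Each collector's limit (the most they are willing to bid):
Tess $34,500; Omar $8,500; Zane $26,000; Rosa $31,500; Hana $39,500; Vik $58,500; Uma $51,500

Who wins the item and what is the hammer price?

Rule: the price rises until one bidder remains; the winner pays the price at which the last rival dropped out.
Sorting limits: 58,500 (Vik) > 51,500 (Uma) > 39,500 (Hana) > 34,500 (Tess) > 31,500 (Rosa) > 26,000 (Zane) > …
Once the price passes $51,500, only Vik is left; the hammer falls at Uma's limit of $51,500.

Vik wins at $51,500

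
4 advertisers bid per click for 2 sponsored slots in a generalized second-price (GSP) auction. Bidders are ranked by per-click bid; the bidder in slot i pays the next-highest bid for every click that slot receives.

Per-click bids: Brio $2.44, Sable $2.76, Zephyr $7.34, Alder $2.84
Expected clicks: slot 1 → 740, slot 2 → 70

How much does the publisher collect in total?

Total revenue: $2294.80

Per-click bids in order: $7.34 (Zephyr) > $2.84 (Alder) > $2.76 (Sable) > …
Slot 1: Zephyr pays $2.84 × 740 = $2101.60
Slot 2: Alder pays $2.76 × 70 = $193.20
Total = $2294.80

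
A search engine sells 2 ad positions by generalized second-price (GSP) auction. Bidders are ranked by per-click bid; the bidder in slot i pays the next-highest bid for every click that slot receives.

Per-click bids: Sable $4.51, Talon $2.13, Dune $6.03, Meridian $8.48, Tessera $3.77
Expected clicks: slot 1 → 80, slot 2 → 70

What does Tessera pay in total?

Tessera pays $0.00

Sorting advertisers: $8.48 (Meridian) > $6.03 (Dune) > $4.51 (Sable) > …
Tessera ranks below slot 2 → no slot, pays nothing.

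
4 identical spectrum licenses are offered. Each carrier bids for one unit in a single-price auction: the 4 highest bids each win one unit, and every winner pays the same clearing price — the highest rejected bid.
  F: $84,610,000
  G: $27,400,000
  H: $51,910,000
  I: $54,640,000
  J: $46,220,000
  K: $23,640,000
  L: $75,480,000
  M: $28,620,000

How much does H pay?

H pays $46,220,000

Bids ranked high→low: 84,610,000 (F), 75,480,000 (L), 54,640,000 (I), 51,910,000 (H), 46,220,000 (J), 28,620,000 (M), …
Winners (4 units): F, L, I, H.
Clearing price = highest rejected bid = $46,220,000.
H wins → pays $46,220,000.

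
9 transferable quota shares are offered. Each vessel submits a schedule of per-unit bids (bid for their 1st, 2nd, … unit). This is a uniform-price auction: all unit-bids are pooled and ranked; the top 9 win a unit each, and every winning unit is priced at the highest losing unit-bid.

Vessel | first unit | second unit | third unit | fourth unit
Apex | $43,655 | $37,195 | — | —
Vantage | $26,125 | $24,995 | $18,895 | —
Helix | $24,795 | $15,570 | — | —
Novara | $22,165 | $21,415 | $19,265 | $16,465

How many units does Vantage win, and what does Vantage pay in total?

Vantage: 3 units, pays $49,395

Pooled unit-bids ranked (top 9): 43,655 (Apex-1), 37,195 (Apex-2), 26,125 (Vantage-1), 24,995 (Vantage-2), 24,795 (Helix-1), 22,165 (Novara-1), 21,415 (Novara-2), 19,265 (Novara-3), 18,895 (Vantage-3)
The (k+1)-th unit-bid is $16,465.
Vantage wins 3 unit(s) at $16,465 each.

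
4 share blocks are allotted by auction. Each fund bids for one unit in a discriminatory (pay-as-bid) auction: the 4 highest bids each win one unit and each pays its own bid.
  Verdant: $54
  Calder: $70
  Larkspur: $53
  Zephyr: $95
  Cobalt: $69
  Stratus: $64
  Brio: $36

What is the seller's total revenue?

Sorting: 95 (Zephyr), 70 (Calder), 69 (Cobalt), 64 (Stratus), 54 (Verdant), 53 (Larkspur), …
Winners (4 units): Zephyr, Calder, Cobalt, Stratus.
Total revenue = 95 + 70 + 69 + 64 = $298.

Total revenue: $298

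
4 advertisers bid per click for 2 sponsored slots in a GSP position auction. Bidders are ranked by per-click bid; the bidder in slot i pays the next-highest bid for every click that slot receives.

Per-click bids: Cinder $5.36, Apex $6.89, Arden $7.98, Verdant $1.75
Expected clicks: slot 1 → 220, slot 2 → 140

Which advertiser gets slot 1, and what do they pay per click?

Per-click bids in order: $7.98 (Arden) > $6.89 (Apex) > $5.36 (Cinder) > …
Slot 1 goes to the first-ranked bidder, Arden, who pays the next bid down: $6.89/click.

Arden; $6.89 per click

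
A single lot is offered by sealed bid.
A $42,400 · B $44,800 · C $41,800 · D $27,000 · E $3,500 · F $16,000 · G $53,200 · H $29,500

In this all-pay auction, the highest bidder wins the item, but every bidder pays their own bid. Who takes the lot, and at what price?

Rule: the highest bidder wins the item, but every bidder pays their own bid.
Sorting bids: 53,200 (G) > 44,800 (B) > 42,400 (A) > 41,800 (C) > 29,500 (H) > 27,000 (D) > …
G is highest and takes the item; every bidder forfeits their bid.

G pays $53,200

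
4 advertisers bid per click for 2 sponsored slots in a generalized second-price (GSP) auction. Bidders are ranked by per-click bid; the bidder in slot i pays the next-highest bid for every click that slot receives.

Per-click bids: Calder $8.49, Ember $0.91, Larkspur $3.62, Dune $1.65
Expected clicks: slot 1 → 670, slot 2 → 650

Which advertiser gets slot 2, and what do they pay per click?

Larkspur; $1.65 per click

Per-click bids in order: $8.49 (Calder) > $3.62 (Larkspur) > $1.65 (Dune) > …
Slot 2 goes to the second-ranked bidder, Larkspur, who pays the next bid down: $1.65/click.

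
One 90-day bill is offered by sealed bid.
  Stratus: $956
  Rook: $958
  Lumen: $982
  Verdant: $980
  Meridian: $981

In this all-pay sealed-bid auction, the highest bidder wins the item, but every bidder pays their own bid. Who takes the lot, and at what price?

Lumen pays $982

Rule: the highest bidder wins the item, but every bidder pays their own bid.
Bids in order: 982 (Lumen) > 981 (Meridian) > 980 (Verdant) > 958 (Rook) > 956 (Stratus)
Lumen wins with the top bid; all bids are sunk regardless.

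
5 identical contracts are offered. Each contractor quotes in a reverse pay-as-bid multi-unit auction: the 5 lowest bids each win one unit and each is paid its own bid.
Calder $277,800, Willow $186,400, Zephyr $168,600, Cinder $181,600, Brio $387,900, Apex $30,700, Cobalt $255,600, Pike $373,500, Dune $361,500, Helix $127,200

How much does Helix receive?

Helix is paid $127,200

Sorting: 30,700 (Apex), 127,200 (Helix), 168,600 (Zephyr), 181,600 (Cinder), 186,400 (Willow), 255,600 (Cobalt), 277,800 (Calder), …
Lowest 5: Apex, Helix, Zephyr, Cinder, Willow.
Helix wins → own bid $127,200.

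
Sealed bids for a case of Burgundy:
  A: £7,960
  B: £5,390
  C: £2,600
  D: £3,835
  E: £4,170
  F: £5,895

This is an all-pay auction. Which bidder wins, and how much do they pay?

A pays £7,960

Bids in order: 7,960 (A) > 5,895 (F) > 5,390 (B) > 4,170 (E) > 3,835 (D) > 2,600 (C)
A is highest and takes the item; every bidder forfeits their bid.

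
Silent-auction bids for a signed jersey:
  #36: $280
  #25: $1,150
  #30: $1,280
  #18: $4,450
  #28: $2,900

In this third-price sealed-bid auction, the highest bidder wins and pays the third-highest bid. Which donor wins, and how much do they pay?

#18 pays $1,280

Sorting bids: 4,450 (#18) > 2,900 (#28) > 1,280 (#30) > 1,150 (#25) > 280 (#36)
#18 is highest; pays the third-highest bid, $1,280.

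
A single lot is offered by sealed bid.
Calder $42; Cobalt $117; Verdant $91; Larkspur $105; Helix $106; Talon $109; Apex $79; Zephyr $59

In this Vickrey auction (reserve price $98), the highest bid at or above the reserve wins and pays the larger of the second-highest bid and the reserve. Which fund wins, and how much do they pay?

Cobalt pays $109

Bids ranked: 117 (Cobalt) > 109 (Talon) > 106 (Helix) > 105 (Larkspur) > 91 (Verdant) > 79 (Apex) > …
Highest eligible bid: Cobalt at $117.
max(second-highest $109, reserve $98) = $109; the reserve does not bind.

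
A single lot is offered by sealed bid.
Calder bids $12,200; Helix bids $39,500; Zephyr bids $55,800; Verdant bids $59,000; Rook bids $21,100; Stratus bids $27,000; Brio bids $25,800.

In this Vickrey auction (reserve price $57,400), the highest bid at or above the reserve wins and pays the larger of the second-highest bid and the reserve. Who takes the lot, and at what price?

Vickrey auction (reserve price $57,400): the highest bid at or above the reserve wins and pays the larger of the second-highest bid and the reserve.
Bids ranked: 59,000 (Verdant) > 55,800 (Zephyr) > 39,500 (Helix) > 27,000 (Stratus) > 25,800 (Brio) > 21,100 (Rook) > …
Verdant has the top bid at or above the reserve ($59,000).
Second-highest bid $55,800 is below the reserve $57,400, so the reserve binds → payment $57,400.

Verdant pays $57,400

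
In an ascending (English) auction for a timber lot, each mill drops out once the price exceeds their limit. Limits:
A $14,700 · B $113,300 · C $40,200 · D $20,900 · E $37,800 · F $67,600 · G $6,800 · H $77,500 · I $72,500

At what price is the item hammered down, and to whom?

Limits ranked: 113,300 (B) > 77,500 (H) > 72,500 (I) > 67,600 (F) > 40,200 (C) > 37,800 (E) > …
Bidding ends when H exits at $77,500; B takes it.

B wins at $77,500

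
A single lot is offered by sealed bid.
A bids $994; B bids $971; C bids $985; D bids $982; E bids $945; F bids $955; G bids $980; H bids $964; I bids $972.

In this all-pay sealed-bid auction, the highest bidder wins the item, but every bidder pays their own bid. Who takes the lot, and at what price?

A pays $994

Bids ranked: 994 (A) > 985 (C) > 982 (D) > 980 (G) > 972 (I) > 971 (B) > …
A is highest and takes the item; every bidder forfeits their bid.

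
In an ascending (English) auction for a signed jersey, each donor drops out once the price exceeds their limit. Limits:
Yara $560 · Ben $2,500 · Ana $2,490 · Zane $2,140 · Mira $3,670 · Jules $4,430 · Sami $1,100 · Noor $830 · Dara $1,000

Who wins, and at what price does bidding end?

Jules wins at $3,670

Limits ranked: 4,430 (Jules) > 3,670 (Mira) > 2,500 (Ben) > 2,490 (Ana) > 2,140 (Zane) > 1,100 (Sami) > …
Bidding ends when Mira exits at $3,670; Jules takes it.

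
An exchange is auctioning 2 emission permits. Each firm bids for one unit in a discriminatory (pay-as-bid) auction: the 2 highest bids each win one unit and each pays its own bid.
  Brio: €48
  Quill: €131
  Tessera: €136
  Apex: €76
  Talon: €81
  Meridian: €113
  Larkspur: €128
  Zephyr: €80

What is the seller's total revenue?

Bids ranked high→low: 136 (Tessera), 131 (Quill), 128 (Larkspur), 113 (Meridian), …
Winners (2 units): Tessera, Quill.
Total revenue = 136 + 131 = €267.

Total revenue: €267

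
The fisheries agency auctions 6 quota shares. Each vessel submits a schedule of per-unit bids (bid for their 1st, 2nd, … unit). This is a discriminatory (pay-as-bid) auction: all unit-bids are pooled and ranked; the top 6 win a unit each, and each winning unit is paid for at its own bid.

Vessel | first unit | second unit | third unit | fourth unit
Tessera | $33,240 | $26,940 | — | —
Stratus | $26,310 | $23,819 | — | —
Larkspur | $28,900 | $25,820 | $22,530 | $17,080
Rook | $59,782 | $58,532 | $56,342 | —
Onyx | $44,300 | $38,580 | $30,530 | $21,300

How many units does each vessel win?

Merging the schedules and taking the best 6: 59,782 (Rook-1), 58,532 (Rook-2), 56,342 (Rook-3), 44,300 (Onyx-1), 38,580 (Onyx-2), 33,240 (Tessera-1)
Next rejected bid: $30,530 (not a price — pay-as-bid).
Allocation: Onyx 2, Rook 3, Tessera 1.

Onyx 2, Rook 3, Tessera 1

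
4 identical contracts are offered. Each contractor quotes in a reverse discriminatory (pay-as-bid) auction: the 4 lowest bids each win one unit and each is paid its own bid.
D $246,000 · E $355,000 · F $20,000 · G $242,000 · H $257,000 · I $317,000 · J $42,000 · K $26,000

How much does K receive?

Ordering the bids: 20,000 (F), 26,000 (K), 42,000 (J), 242,000 (G), 246,000 (D), 257,000 (H), …
Lowest 4: F, K, J, G.
K wins → own bid $26,000.

K is paid $26,000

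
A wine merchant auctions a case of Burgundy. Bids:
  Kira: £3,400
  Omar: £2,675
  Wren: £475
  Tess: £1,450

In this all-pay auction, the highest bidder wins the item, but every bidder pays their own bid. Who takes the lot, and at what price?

Sorting bids: 3,400 (Kira) > 2,675 (Omar) > 1,450 (Tess) > 475 (Wren)
Kira is highest and takes the item; every bidder forfeits their bid.

Kira pays £3,400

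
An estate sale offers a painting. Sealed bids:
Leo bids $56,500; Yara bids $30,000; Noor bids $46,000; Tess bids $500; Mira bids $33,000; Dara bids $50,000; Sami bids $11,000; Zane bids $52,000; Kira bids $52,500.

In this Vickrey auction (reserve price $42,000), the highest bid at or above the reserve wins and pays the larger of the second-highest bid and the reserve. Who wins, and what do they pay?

Leo pays $52,500

Bids in order: 56,500 (Leo) > 52,500 (Kira) > 52,000 (Zane) > 50,000 (Dara) > 46,000 (Noor) > 33,000 (Mira) > …
Leo has the top bid at or above the reserve ($56,500).
max(second-highest $52,500, reserve $42,000) = $52,500; the reserve does not bind.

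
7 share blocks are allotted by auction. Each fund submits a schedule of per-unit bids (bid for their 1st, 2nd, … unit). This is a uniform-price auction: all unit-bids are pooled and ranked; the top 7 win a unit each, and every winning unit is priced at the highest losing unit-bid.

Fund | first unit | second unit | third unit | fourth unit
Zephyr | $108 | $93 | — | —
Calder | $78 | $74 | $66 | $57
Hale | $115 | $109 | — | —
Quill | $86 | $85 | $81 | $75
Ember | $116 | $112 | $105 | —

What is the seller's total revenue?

Total revenue: $602

Pooled unit-bids ranked (top 7): 116 (Ember-1), 115 (Hale-1), 112 (Ember-2), 109 (Hale-2), 108 (Zephyr-1), 105 (Ember-3), 93 (Zephyr-2)
The (k+1)-th unit-bid is $86.
Allocation: Ember 3, Hale 2, Zephyr 2. Every unit priced at $86.
Revenue = 7 × 86 = $602.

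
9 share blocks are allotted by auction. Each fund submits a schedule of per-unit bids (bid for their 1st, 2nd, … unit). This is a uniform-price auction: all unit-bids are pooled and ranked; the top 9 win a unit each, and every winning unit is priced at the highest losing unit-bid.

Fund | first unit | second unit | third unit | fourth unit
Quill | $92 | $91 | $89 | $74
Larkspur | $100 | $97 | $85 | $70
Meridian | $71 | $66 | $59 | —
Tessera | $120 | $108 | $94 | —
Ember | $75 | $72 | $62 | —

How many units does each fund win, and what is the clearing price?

Pooled unit-bids ranked (top 9): 120 (Tessera-1), 108 (Tessera-2), 100 (Larkspur-1), 97 (Larkspur-2), 94 (Tessera-3), 92 (Quill-1), 91 (Quill-2), 89 (Quill-3), 85 (Larkspur-3)
Highest rejected unit-bid = $75.
Allocation: Larkspur 3, Quill 3, Tessera 3.

Larkspur 3, Quill 3, Tessera 3; clearing price $75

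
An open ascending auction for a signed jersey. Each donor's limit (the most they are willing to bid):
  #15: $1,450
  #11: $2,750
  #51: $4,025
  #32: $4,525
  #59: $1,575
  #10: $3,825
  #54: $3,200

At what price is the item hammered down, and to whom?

Open ascending-bid auction: the price rises until one bidder remains; the winner pays the price at which the last rival dropped out.
Sorting limits: 4,525 (#32) > 4,025 (#51) > 3,825 (#10) > 3,200 (#54) > 2,750 (#11) > 1,575 (#59) > …
Bidding ends when #51 exits at $4,025; #32 takes it.

#32 wins at $4,025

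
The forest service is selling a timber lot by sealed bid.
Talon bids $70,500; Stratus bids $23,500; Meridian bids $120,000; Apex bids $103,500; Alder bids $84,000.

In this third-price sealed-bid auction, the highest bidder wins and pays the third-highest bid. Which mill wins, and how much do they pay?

Bids in order: 120,000 (Meridian) > 103,500 (Apex) > 84,000 (Alder) > 70,500 (Talon) > 23,500 (Stratus)
Meridian is highest; pays the third-highest bid, $84,000.

Meridian pays $84,000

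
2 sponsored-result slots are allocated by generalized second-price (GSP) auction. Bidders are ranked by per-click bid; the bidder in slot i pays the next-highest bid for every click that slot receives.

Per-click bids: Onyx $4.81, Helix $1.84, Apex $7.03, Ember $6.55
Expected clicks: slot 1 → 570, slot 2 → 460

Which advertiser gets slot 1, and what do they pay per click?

Sorting advertisers: $7.03 (Apex) > $6.55 (Ember) > $4.81 (Onyx) > …
Slot 1 goes to the first-ranked bidder, Apex, who pays the next bid down: $6.55/click.

Apex; $6.55 per click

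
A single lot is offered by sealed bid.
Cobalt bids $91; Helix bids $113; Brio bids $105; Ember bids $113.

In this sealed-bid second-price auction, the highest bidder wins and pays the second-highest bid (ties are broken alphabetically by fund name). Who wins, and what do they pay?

Ember pays $113

Bids in order: 113 (Ember) > 113 (Helix) > 105 (Brio) > 91 (Cobalt)
Ember and Helix tie at $113; tie-break gives it to Ember.
Ember is highest; pays the second-highest bid, $113.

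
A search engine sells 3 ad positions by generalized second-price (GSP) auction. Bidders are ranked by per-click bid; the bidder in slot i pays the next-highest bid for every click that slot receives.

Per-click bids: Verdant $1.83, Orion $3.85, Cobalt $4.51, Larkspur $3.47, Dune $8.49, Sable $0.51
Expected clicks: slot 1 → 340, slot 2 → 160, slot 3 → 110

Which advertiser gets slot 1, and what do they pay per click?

Dune; $4.51 per click

Sorting advertisers: $8.49 (Dune) > $4.51 (Cobalt) > $3.85 (Orion) > $3.47 (Larkspur) > …
Slot 1 goes to the first-ranked bidder, Dune, who pays the next bid down: $4.51/click.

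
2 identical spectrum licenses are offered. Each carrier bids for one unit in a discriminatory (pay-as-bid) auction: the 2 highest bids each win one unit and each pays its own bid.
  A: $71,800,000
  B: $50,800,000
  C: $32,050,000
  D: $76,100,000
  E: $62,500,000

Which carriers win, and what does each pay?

D $76,100,000, A $71,800,000

Bids ranked high→low: 76,100,000 (D), 71,800,000 (A), 62,500,000 (E), 50,800,000 (B), …
Top 2: D, A.
Each winner pays its own bid: D $76,100,000, A $71,800,000.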